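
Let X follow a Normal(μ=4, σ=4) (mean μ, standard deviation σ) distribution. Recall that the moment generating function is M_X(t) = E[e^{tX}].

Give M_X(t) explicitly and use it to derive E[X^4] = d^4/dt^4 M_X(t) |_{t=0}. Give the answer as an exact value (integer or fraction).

E[X^4] = d^4M/dt^4 |_{t=0} = 2560

M_X(t) = e^(8*t^2 + 4*t)
dM/dt = 16*t*e^(4*t)*e^(8*t^2) + 4*e^(4*t)*e^(8*t^2)
d^2M/dt^2 = 256*t^2*e^(4*t)*e^(8*t^2) + 128*t*e^(4*t)*e^(8*t^2) + 32*e^(4*t)*e^(8*t^2)
d^3M/dt^3 = 4096*t^3*e^(4*t)*e^(8*t^2) + 3072*t^2*e^(4*t)*e^(8*t^2) + 1536*t*e^(4*t)*e^(8*t^2) + 256*e^(4*t)*e^(8*t^2)
d^4M/dt^4 = 65536*t^4*e^(4*t)*e^(8*t^2) + 65536*t^3*e^(4*t)*e^(8*t^2) + 49152*t^2*e^(4*t)*e^(8*t^2) + 16384*t*e^(4*t)*e^(8*t^2) + 2560*e^(4*t)*e^(8*t^2)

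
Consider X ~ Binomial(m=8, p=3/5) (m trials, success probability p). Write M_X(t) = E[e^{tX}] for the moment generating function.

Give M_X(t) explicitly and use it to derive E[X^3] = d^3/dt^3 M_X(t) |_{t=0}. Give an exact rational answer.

M_X(t) = (3*e^(t)/5 + 2/5)^8

E[X^3] = d^3M/dt^3 |_{t=0} = 17232/125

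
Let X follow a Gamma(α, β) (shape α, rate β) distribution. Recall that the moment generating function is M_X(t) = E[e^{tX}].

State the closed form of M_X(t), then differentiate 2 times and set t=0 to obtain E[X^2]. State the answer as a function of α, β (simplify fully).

M_X(t) = (β/(β - t))^α
M′(t) = -α*β^α*(1/(β - t))^α/(-β + t)
M′′(t) = (α^2*β^α*(1/(β - t))^α + α*β^α*(1/(β - t))^α)/(β^2 - 2*β*t + t^2)

E[X^2] = M′′(0) = α*(α + 1)/β^2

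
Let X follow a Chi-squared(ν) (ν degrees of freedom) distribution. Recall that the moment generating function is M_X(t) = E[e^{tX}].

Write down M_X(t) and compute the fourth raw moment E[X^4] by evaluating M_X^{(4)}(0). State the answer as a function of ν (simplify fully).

M_X(t) = (1 - 2*t)^(-ν/2)
M′(t) = -ν/(2*t*(1 - 2*t)^(ν/2) - (1 - 2*t)^(ν/2))
M′′(t) = (ν^2 + 2*ν)/(4*t^2*(1 - 2*t)^(ν/2) - 4*t*(1 - 2*t)^(ν/2) + (1 - 2*t)^(ν/2))
M′′′(t) = (-ν^3 - 6*ν^2 - 8*ν)/(8*t^3*(1 - 2*t)^(ν/2) - 12*t^2*(1 - 2*t)^(ν/2) + 6*t*(1 - 2*t)^(ν/2) - (1 - 2*t)^(ν/2))
M′′′′(t) = (ν^4 + 12*ν^3 + 44*ν^2 + 48*ν)/(16*t^4*(1 - 2*t)^(ν/2) - 32*t^3*(1 - 2*t)^(ν/2) + 24*t^2*(1 - 2*t)^(ν/2) - 8*t*(1 - 2*t)^(ν/2) + (1 - 2*t)^(ν/2))

E[X^4] = M′′′′(0) = ν*(ν^3 + 12*ν^2 + 44*ν + 48)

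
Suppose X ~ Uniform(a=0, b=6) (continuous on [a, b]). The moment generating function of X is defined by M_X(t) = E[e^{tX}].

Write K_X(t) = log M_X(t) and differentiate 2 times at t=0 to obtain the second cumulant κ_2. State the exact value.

κ_2 = K′′(0) = 3

M_X(t) = (e^(6*t) - 1)/(6*t)
K_X(t) = log M_X(t) = -log(t) + log(e^(6*t) - 1) - log(6)
K′(t) = (6*t*e^(6*t) - e^(6*t) + 1)/(t*e^(6*t) - t)
K′′(t) = (-36*t^2*e^(6*t) + e^(12*t) - 2*e^(6*t) + 1)/(t^2*e^(12*t) - 2*t^2*e^(6*t) + t^2)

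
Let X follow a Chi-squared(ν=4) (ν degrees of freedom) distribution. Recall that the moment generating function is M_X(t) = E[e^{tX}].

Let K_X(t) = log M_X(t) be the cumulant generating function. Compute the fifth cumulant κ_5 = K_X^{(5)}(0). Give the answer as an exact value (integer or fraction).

M_X(t) = (1 - 2*t)^(-2)
K_X(t) = log M_X(t) = -2*log(1 - 2*t)
K′(t) = -4/(2*t - 1)
K′′(t) = 8/(4*t^2 - 4*t + 1)
K′′′(t) = -32/(8*t^3 - 12*t^2 + 6*t - 1)
K′′′′(t) = 192/(16*t^4 - 32*t^3 + 24*t^2 - 8*t + 1)
K′′′′′(t) = -1536/(32*t^5 - 80*t^4 + 80*t^3 - 40*t^2 + 10*t - 1)

κ_5 = K′′′′′(0) = 1536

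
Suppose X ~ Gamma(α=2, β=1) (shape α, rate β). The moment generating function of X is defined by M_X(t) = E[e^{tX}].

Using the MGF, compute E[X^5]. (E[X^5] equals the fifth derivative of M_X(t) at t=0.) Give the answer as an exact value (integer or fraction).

M_X(t) = (1 - t)^(-2)
D^5[M](t) = -720/(t^7 - 7*t^6 + 21*t^5 - 35*t^4 + 35*t^3 - 21*t^2 + 7*t - 1)

E[X^5] = D^5[M](0) = 720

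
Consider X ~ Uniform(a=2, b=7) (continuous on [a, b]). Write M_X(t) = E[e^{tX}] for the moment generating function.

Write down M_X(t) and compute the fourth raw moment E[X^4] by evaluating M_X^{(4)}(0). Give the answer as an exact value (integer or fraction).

E[X^4] = D^4[M](0) = 671

M_X(t) = (e^(7*t) - e^(2*t))/(5*t)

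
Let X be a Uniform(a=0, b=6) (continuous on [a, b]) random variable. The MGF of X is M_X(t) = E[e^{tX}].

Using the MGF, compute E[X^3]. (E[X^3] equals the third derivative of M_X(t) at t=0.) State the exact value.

E[X^3] = M^(3)(0) = 54

M_X(t) = (e^(6*t) - 1)/(6*t)
M^(3)(t) = (36*t^3*e^(6*t) - 18*t^2*e^(6*t) + 6*t*e^(6*t) - e^(6*t) + 1)/t^4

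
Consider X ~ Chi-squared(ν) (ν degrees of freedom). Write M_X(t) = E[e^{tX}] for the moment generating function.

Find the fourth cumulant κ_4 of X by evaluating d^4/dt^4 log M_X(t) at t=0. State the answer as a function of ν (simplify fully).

M_X(t) = (1 - 2*t)^(-ν/2)
K_X(t) = log M_X(t) = -ν*log(1 - 2*t)/2
K′(t) = -ν/(2*t - 1)
K′′(t) = 2*ν/(4*t^2 - 4*t + 1)
K′′′(t) = -8*ν/(8*t^3 - 12*t^2 + 6*t - 1)
K′′′′(t) = 48*ν/(16*t^4 - 32*t^3 + 24*t^2 - 8*t + 1)

κ_4 = K′′′′(0) = 48*ν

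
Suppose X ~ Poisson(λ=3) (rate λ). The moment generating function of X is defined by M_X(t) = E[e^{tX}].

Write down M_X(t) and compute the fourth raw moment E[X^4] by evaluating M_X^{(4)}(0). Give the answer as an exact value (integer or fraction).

E[X^4] = M′′′′(0) = 309

M_X(t) = e^(3*e^(t) - 3)
M′(t) = 3*e^(-3)*e^(t)*e^(3*e^(t))
M′′(t) = (9*e^(2*t)*e^(3*e^(t)) + 3*e^(t)*e^(3*e^(t)))*e^(-3)
M′′′(t) = (27*e^(3*t)*e^(3*e^(t)) + 27*e^(2*t)*e^(3*e^(t)) + 3*e^(t)*e^(3*e^(t)))*e^(-3)
M′′′′(t) = (81*e^(4*t)*e^(3*e^(t)) + 162*e^(3*t)*e^(3*e^(t)) + 63*e^(2*t)*e^(3*e^(t)) + 3*e^(t)*e^(3*e^(t)))*e^(-3)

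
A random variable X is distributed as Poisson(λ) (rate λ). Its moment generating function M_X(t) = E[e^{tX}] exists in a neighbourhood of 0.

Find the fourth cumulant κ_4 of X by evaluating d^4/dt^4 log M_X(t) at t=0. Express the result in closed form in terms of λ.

M_X(t) = e^(λ*(e^(t) - 1))
K_X(t) = log M_X(t) = λ*(e^(t) - 1)
dK/dt = λ*e^(t)
d^2K/dt^2 = λ*e^(t)
d^3K/dt^3 = λ*e^(t)
d^4K/dt^4 = λ*e^(t)

κ_4 = d^4K/dt^4 |_{t=0} = λ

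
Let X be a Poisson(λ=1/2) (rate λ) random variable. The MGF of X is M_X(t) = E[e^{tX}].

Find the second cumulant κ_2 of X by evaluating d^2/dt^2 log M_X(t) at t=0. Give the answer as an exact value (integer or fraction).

κ_2 = d^2K/dt^2 |_{t=0} = 1/2

M_X(t) = e^(e^(t)/2 - 1/2)
K_X(t) = log M_X(t) = e^(t)/2 - 1/2
dK/dt = e^(t)/2
d^2K/dt^2 = e^(t)/2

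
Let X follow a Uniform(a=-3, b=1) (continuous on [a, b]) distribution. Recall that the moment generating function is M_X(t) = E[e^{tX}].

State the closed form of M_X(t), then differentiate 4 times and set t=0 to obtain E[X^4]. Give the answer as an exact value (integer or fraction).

M_X(t) = (e^(t) - e^(-3*t))/(4*t)
M^(4)(t) = (t^4*e^(4*t) - 81*t^4 - 4*t^3*e^(4*t) - 108*t^3 + 12*t^2*e^(4*t) - 108*t^2 - 24*t*e^(4*t) - 72*t + 24*e^(4*t) - 24)*e^(-3*t)/(4*t^5)

E[X^4] = M^(4)(0) = 61/5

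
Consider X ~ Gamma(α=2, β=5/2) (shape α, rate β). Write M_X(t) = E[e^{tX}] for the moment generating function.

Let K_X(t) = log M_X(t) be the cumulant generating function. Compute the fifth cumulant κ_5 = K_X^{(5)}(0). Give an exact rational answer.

M_X(t) = 25/(4*(5/2 - t)^2)
K_X(t) = log M_X(t) = -2*log(5/2 - t) - 2*log(2) + 2*log(5)
dK/dt = -4/(2*t - 5)
d^2K/dt^2 = 8/(4*t^2 - 20*t + 25)
d^3K/dt^3 = -32/(8*t^3 - 60*t^2 + 150*t - 125)
d^4K/dt^4 = 192/(16*t^4 - 160*t^3 + 600*t^2 - 1000*t + 625)
d^5K/dt^5 = -1536/(32*t^5 - 400*t^4 + 2000*t^3 - 5000*t^2 + 6250*t - 3125)

κ_5 = d^5K/dt^5 |_{t=0} = 1536/3125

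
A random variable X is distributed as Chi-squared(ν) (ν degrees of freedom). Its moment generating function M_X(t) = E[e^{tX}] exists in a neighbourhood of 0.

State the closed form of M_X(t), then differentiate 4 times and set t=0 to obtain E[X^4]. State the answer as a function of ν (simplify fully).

M_X(t) = (1 - 2*t)^(-ν/2)
M′(t) = -ν/(2*t*(1 - 2*t)^(ν/2) - (1 - 2*t)^(ν/2))
M′′(t) = (ν^2 + 2*ν)/(4*t^2*(1 - 2*t)^(ν/2) - 4*t*(1 - 2*t)^(ν/2) + (1 - 2*t)^(ν/2))
M′′′(t) = (-ν^3 - 6*ν^2 - 8*ν)/(8*t^3*(1 - 2*t)^(ν/2) - 12*t^2*(1 - 2*t)^(ν/2) + 6*t*(1 - 2*t)^(ν/2) - (1 - 2*t)^(ν/2))
M′′′′(t) = (ν^4 + 12*ν^3 + 44*ν^2 + 48*ν)/(16*t^4*(1 - 2*t)^(ν/2) - 32*t^3*(1 - 2*t)^(ν/2) + 24*t^2*(1 - 2*t)^(ν/2) - 8*t*(1 - 2*t)^(ν/2) + (1 - 2*t)^(ν/2))

E[X^4] = M′′′′(0) = ν*(ν^3 + 12*ν^2 + 44*ν + 48)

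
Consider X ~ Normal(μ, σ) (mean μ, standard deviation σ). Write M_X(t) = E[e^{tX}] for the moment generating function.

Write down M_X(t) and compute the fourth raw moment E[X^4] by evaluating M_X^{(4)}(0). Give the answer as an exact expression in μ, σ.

E[X^4] = M′′′′(0) = μ^4 + 6*μ^2*σ^2 + 3*σ^4

M_X(t) = e^(μ*t + σ^2*t^2/2)
M′(t) = μ*e^(μ*t)*e^(σ^2*t^2/2) + σ^2*t*e^(μ*t)*e^(σ^2*t^2/2)
M′′(t) = μ^2*e^(μ*t)*e^(σ^2*t^2/2) + 2*μ*σ^2*t*e^(μ*t)*e^(σ^2*t^2/2) + σ^4*t^2*e^(μ*t)*e^(σ^2*t^2/2) + σ^2*e^(μ*t)*e^(σ^2*t^2/2)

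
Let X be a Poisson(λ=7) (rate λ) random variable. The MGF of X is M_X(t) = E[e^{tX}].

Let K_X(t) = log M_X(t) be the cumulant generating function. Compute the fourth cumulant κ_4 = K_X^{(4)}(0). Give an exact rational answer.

M_X(t) = e^(7*e^(t) - 7)
K_X(t) = log M_X(t) = 7*e^(t) - 7
K^(4)(t) = 7*e^(t)

κ_4 = K^(4)(0) = 7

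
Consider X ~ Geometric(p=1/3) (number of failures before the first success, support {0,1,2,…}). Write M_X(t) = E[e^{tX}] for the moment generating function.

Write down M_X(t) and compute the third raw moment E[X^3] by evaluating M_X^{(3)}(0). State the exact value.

E[X^3] = d^3M/dt^3 |_{t=0} = 74

M_X(t) = 1/(3*(1 - 2*e^(t)/3))
dM/dt = 2*e^(t)/(4*e^(2*t) - 12*e^(t) + 9)
d^2M/dt^2 = (-4*e^(2*t) - 6*e^(t))/(8*e^(3*t) - 36*e^(2*t) + 54*e^(t) - 27)
d^3M/dt^3 = (8*e^(3*t) + 48*e^(2*t) + 18*e^(t))/(16*e^(4*t) - 96*e^(3*t) + 216*e^(2*t) - 216*e^(t) + 81)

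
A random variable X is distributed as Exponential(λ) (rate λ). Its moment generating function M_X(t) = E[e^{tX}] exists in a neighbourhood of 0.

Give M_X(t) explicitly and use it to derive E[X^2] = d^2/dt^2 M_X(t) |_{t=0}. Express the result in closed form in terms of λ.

E[X^2] = d^2M/dt^2 |_{t=0} = 2/λ^2

M_X(t) = λ/(λ - t)
dM/dt = λ/(λ^2 - 2*λ*t + t^2)
d^2M/dt^2 = -2*λ/(-λ^3 + 3*λ^2*t - 3*λ*t^2 + t^3)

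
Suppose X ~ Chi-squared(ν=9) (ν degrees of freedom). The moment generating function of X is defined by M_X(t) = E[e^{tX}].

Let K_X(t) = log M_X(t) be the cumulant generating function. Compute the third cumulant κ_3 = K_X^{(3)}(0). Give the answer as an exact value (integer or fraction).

κ_3 = D^3[K](0) = 72

M_X(t) = (1 - 2*t)^(-9/2)
K_X(t) = log M_X(t) = -9*log(1 - 2*t)/2
D^3[K](t) = -72/(8*t^3 - 12*t^2 + 6*t - 1)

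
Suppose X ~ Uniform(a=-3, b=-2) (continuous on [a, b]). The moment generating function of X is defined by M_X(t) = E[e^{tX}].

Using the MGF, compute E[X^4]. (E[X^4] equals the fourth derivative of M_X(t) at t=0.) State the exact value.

M_X(t) = (e^(-2*t) - e^(-3*t))/t
M′(t) = (-2*t*e^(t) + 3*t - e^(t) + 1)*e^(-3*t)/t^2
M′′(t) = (4*t^2*e^(t) - 9*t^2 + 4*t*e^(t) - 6*t + 2*e^(t) - 2)*e^(-3*t)/t^3
M′′′(t) = (-8*t^3*e^(t) + 27*t^3 - 12*t^2*e^(t) + 27*t^2 - 12*t*e^(t) + 18*t - 6*e^(t) + 6)*e^(-3*t)/t^4
M′′′′(t) = (16*t^4*e^(t) - 81*t^4 + 32*t^3*e^(t) - 108*t^3 + 48*t^2*e^(t) - 108*t^2 + 48*t*e^(t) - 72*t + 24*e^(t) - 24)*e^(-3*t)/t^5

E[X^4] = M′′′′(0) = 211/5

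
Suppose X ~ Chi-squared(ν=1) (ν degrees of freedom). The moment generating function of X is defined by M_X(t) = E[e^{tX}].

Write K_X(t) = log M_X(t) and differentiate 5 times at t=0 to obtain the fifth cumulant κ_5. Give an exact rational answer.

M_X(t) = 1/√(1 - 2*t)
K_X(t) = log M_X(t) = -log(1 - 2*t)/2
dK/dt = -1/(2*t - 1)
d^2K/dt^2 = 2/(4*t^2 - 4*t + 1)
d^3K/dt^3 = -8/(8*t^3 - 12*t^2 + 6*t - 1)
d^4K/dt^4 = 48/(16*t^4 - 32*t^3 + 24*t^2 - 8*t + 1)
d^5K/dt^5 = -384/(32*t^5 - 80*t^4 + 80*t^3 - 40*t^2 + 10*t - 1)

κ_5 = d^5K/dt^5 |_{t=0} = 384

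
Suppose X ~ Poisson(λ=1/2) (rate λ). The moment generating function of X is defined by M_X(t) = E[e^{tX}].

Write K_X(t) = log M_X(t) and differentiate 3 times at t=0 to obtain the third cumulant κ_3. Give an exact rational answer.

κ_3 = d^3K/dt^3 |_{t=0} = 1/2

M_X(t) = e^(e^(t)/2 - 1/2)
K_X(t) = log M_X(t) = e^(t)/2 - 1/2
dK/dt = e^(t)/2
d^2K/dt^2 = e^(t)/2
d^3K/dt^3 = e^(t)/2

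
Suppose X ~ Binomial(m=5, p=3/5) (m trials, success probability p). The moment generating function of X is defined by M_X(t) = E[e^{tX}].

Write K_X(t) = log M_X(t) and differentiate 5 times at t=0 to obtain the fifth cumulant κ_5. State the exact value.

M_X(t) = (3*e^(t)/5 + 2/5)^5
K_X(t) = log M_X(t) = 5*log(3*e^(t)/5 + 2/5)
D^5[K](t) = (-810*e^(4*t) + 5940*e^(3*t) - 3960*e^(2*t) + 240*e^(t))/(243*e^(5*t) + 810*e^(4*t) + 1080*e^(3*t) + 720*e^(2*t) + 240*e^(t) + 32)

κ_5 = D^5[K](0) = 282/625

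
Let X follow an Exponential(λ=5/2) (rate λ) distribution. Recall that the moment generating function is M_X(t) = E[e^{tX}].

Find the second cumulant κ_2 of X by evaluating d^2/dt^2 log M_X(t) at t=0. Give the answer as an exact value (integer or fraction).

κ_2 = d^2K/dt^2 |_{t=0} = 4/25

M_X(t) = 5/(2*(5/2 - t))
K_X(t) = log M_X(t) = -log(5/2 - t) - log(2) + log(5)
dK/dt = -2/(2*t - 5)
d^2K/dt^2 = 4/(4*t^2 - 20*t + 25)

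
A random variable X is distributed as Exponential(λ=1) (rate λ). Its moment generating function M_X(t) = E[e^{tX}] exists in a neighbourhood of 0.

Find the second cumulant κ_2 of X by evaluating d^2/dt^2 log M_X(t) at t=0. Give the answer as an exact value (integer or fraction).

M_X(t) = 1/(1 - t)
K_X(t) = log M_X(t) = -log(1 - t)
K′(t) = -1/(t - 1)
K′′(t) = 1/(t^2 - 2*t + 1)

κ_2 = K′′(0) = 1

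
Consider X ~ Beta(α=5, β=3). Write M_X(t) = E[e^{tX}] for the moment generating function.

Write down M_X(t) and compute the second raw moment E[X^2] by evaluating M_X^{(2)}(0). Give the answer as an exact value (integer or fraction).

M_X(t) = ₁F₁(5; 8; t)
M′(t) = 5*₁F₁(6; 9; t)/8
M′′(t) = 5*₁F₁(7; 10; t)/12

E[X^2] = M′′(0) = 5/12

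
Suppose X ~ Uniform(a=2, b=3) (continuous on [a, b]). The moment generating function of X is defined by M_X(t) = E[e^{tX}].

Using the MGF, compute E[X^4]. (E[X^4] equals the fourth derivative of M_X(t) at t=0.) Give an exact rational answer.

E[X^4] = M^(4)(0) = 211/5

M_X(t) = (e^(3*t) - e^(2*t))/t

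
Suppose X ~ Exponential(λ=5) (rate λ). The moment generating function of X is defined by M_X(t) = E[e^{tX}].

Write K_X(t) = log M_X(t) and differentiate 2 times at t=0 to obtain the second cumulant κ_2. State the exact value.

M_X(t) = 5/(5 - t)
K_X(t) = log M_X(t) = -log(5 - t) + log(5)
dK/dt = -1/(t - 5)
d^2K/dt^2 = 1/(t^2 - 10*t + 25)

κ_2 = d^2K/dt^2 |_{t=0} = 1/25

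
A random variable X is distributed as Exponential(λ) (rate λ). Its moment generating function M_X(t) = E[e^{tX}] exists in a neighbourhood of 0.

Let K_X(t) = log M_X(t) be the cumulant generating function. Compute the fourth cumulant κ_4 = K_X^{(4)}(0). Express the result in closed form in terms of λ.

M_X(t) = λ/(λ - t)
K_X(t) = log M_X(t) = log(λ) - log(λ - t)
K^(4)(t) = 6/(λ^4 - 4*λ^3*t + 6*λ^2*t^2 - 4*λ*t^3 + t^4)

κ_4 = K^(4)(0) = 6/λ^4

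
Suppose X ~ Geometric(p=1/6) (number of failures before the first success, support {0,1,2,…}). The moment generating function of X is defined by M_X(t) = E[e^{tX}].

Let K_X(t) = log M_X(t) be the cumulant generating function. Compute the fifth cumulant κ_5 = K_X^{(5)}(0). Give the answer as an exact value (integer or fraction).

κ_5 = K′′′′′(0) = 119130

M_X(t) = 1/(6*(1 - 5*e^(t)/6))
K_X(t) = log M_X(t) = -log(1 - 5*e^(t)/6) - log(6)
K′(t) = -5*e^(t)/(5*e^(t) - 6)
K′′(t) = 30*e^(t)/(25*e^(2*t) - 60*e^(t) + 36)
K′′′(t) = (-150*e^(2*t) - 180*e^(t))/(125*e^(3*t) - 450*e^(2*t) + 540*e^(t) - 216)
K′′′′(t) = (750*e^(3*t) + 3600*e^(2*t) + 1080*e^(t))/(625*e^(4*t) - 3000*e^(3*t) + 5400*e^(2*t) - 4320*e^(t) + 1296)
K′′′′′(t) = (-3750*e^(4*t) - 49500*e^(3*t) - 59400*e^(2*t) - 6480*e^(t))/(3125*e^(5*t) - 18750*e^(4*t) + 45000*e^(3*t) - 54000*e^(2*t) + 32400*e^(t) - 7776)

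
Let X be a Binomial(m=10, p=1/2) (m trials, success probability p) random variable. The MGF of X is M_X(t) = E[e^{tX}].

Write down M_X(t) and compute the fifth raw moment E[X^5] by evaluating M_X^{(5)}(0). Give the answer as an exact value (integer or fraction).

M_X(t) = (e^(t)/2 + 1/2)^10

E[X^5] = M′′′′′(0) = 13375/2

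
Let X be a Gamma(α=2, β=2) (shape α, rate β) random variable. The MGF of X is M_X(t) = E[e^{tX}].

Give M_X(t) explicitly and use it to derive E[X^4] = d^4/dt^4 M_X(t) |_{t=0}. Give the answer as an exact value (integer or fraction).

M_X(t) = 4/(2 - t)^2
M^(4)(t) = 480/(t^6 - 12*t^5 + 60*t^4 - 160*t^3 + 240*t^2 - 192*t + 64)

E[X^4] = M^(4)(0) = 15/2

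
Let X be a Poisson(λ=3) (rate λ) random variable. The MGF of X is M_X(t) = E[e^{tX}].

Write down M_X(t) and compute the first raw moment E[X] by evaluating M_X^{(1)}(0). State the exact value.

E[X] = dM/dt |_{t=0} = 3

M_X(t) = e^(3*e^(t) - 3)
dM/dt = 3*e^(-3)*e^(t)*e^(3*e^(t))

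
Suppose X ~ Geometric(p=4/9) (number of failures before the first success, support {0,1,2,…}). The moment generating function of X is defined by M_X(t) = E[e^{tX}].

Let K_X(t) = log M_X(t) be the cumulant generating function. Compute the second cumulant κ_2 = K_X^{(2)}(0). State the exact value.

M_X(t) = 4/(9*(1 - 5*e^(t)/9))
K_X(t) = log M_X(t) = -log(1 - 5*e^(t)/9) - 2*log(3) + 2*log(2)
dK/dt = -5*e^(t)/(5*e^(t) - 9)
d^2K/dt^2 = 45*e^(t)/(25*e^(2*t) - 90*e^(t) + 81)

κ_2 = d^2K/dt^2 |_{t=0} = 45/16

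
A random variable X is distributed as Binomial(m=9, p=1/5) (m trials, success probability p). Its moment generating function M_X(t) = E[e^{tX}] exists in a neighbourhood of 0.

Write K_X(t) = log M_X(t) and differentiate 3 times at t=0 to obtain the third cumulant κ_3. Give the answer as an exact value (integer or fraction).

M_X(t) = (e^(t)/5 + 4/5)^9
K_X(t) = log M_X(t) = 9*log(e^(t)/5 + 4/5)
dK/dt = 9*e^(t)/(e^(t) + 4)
d^2K/dt^2 = 36*e^(t)/(e^(2*t) + 8*e^(t) + 16)
d^3K/dt^3 = (-36*e^(2*t) + 144*e^(t))/(e^(3*t) + 12*e^(2*t) + 48*e^(t) + 64)

κ_3 = d^3K/dt^3 |_{t=0} = 108/125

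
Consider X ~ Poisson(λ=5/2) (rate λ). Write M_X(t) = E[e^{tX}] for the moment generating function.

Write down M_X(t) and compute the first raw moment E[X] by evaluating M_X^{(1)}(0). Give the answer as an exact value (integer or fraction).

E[X] = M′(0) = 5/2

M_X(t) = e^(5*e^(t)/2 - 5/2)
M′(t) = 5*e^(-5/2)*e^(t)*e^(5*e^(t)/2)/2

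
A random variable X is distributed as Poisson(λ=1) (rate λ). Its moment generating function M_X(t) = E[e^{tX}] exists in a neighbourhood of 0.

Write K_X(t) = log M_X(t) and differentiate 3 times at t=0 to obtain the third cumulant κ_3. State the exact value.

κ_3 = K^(3)(0) = 1

M_X(t) = e^(e^(t) - 1)
K_X(t) = log M_X(t) = e^(t) - 1
K^(3)(t) = e^(t)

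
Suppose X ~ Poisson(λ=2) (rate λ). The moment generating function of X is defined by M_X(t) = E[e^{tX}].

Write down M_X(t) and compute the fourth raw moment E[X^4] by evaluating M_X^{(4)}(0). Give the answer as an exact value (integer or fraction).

M_X(t) = e^(2*e^(t) - 2)
D^4[M](t) = (16*e^(4*t)*e^(2*e^(t)) + 48*e^(3*t)*e^(2*e^(t)) + 28*e^(2*t)*e^(2*e^(t)) + 2*e^(t)*e^(2*e^(t)))*e^(-2)

E[X^4] = D^4[M](0) = 94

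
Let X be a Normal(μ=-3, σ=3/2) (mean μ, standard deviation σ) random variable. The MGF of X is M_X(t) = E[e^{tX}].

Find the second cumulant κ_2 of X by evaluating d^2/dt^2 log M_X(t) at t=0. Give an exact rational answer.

κ_2 = d^2K/dt^2 |_{t=0} = 9/4

M_X(t) = e^(9*t^2/8 - 3*t)
K_X(t) = log M_X(t) = 9*t^2/8 - 3*t
dK/dt = 9*t/4 - 3
d^2K/dt^2 = 9/4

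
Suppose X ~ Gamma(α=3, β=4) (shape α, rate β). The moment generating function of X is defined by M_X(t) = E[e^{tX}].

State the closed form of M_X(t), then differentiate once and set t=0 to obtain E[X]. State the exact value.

M_X(t) = 64/(4 - t)^3
M′(t) = 192/(t^4 - 16*t^3 + 96*t^2 - 256*t + 256)

E[X] = M′(0) = 3/4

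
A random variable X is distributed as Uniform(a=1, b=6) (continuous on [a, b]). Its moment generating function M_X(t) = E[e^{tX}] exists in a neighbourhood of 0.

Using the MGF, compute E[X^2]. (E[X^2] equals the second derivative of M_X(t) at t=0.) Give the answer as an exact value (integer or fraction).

M_X(t) = (e^(6*t) - e^(t))/(5*t)
D^2[M](t) = (36*t^2*e^(6*t) - t^2*e^(t) - 12*t*e^(6*t) + 2*t*e^(t) + 2*e^(6*t) - 2*e^(t))/(5*t^3)

E[X^2] = D^2[M](0) = 43/3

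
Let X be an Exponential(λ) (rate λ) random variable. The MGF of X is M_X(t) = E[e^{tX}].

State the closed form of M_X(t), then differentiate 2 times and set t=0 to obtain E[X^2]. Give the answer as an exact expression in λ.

E[X^2] = d^2M/dt^2 |_{t=0} = 2/λ^2

M_X(t) = λ/(λ - t)
dM/dt = λ/(λ^2 - 2*λ*t + t^2)
d^2M/dt^2 = -2*λ/(-λ^3 + 3*λ^2*t - 3*λ*t^2 + t^3)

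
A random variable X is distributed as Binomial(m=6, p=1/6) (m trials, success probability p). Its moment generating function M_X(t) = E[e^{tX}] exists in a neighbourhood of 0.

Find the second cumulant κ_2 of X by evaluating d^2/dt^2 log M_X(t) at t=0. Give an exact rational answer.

M_X(t) = (e^(t)/6 + 5/6)^6
K_X(t) = log M_X(t) = 6*log(e^(t)/6 + 5/6)
dK/dt = 6*e^(t)/(e^(t) + 5)
d^2K/dt^2 = 30*e^(t)/(e^(2*t) + 10*e^(t) + 25)

κ_2 = d^2K/dt^2 |_{t=0} = 5/6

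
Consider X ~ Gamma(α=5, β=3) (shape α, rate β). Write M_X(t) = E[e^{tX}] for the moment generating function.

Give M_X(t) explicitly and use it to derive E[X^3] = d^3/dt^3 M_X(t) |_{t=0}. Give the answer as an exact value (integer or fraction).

M_X(t) = 243/(3 - t)^5
M′(t) = 1215/(t^6 - 18*t^5 + 135*t^4 - 540*t^3 + 1215*t^2 - 1458*t + 729)
M′′(t) = -7290/(t^7 - 21*t^6 + 189*t^5 - 945*t^4 + 2835*t^3 - 5103*t^2 + 5103*t - 2187)
M′′′(t) = 51030/(t^8 - 24*t^7 + 252*t^6 - 1512*t^5 + 5670*t^4 - 13608*t^3 + 20412*t^2 - 17496*t + 6561)

E[X^3] = M′′′(0) = 70/9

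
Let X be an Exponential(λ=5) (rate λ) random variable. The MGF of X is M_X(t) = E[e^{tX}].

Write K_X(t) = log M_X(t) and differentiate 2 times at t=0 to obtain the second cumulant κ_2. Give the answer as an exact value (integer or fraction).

κ_2 = D^2[K](0) = 1/25

M_X(t) = 5/(5 - t)
K_X(t) = log M_X(t) = -log(5 - t) + log(5)
D^2[K](t) = 1/(t^2 - 10*t + 25)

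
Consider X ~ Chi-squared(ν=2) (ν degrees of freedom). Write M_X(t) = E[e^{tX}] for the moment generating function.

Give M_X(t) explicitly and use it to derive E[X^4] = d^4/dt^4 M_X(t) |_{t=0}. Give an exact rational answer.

M_X(t) = 1/(1 - 2*t)
M′(t) = 2/(4*t^2 - 4*t + 1)
M′′(t) = -8/(8*t^3 - 12*t^2 + 6*t - 1)
M′′′(t) = 48/(16*t^4 - 32*t^3 + 24*t^2 - 8*t + 1)
M′′′′(t) = -384/(32*t^5 - 80*t^4 + 80*t^3 - 40*t^2 + 10*t - 1)

E[X^4] = M′′′′(0) = 384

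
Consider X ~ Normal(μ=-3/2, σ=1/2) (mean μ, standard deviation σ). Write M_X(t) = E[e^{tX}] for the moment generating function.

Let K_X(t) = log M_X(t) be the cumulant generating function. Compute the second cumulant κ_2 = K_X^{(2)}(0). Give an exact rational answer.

κ_2 = D^2[K](0) = 1/4

M_X(t) = e^(t^2/8 - 3*t/2)
K_X(t) = log M_X(t) = t^2/8 - 3*t/2
D^2[K](t) = 1/4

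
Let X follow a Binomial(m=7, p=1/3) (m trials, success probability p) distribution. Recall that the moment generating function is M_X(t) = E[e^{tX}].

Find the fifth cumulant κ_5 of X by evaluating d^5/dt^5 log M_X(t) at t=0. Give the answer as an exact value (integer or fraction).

M_X(t) = (e^(t)/3 + 2/3)^7
K_X(t) = log M_X(t) = 7*log(e^(t)/3 + 2/3)
dK/dt = 7*e^(t)/(e^(t) + 2)
d^2K/dt^2 = 14*e^(t)/(e^(2*t) + 4*e^(t) + 4)
d^3K/dt^3 = (-14*e^(2*t) + 28*e^(t))/(e^(3*t) + 6*e^(2*t) + 12*e^(t) + 8)
d^4K/dt^4 = (14*e^(3*t) - 112*e^(2*t) + 56*e^(t))/(e^(4*t) + 8*e^(3*t) + 24*e^(2*t) + 32*e^(t) + 16)
d^5K/dt^5 = (-14*e^(4*t) + 308*e^(3*t) - 616*e^(2*t) + 112*e^(t))/(e^(5*t) + 10*e^(4*t) + 40*e^(3*t) + 80*e^(2*t) + 80*e^(t) + 32)

κ_5 = d^5K/dt^5 |_{t=0} = -70/81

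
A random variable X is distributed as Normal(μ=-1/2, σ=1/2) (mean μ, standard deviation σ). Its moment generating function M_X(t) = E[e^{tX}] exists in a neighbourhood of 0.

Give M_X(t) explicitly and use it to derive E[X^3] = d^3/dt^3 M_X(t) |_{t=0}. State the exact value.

E[X^3] = D^3[M](0) = -1/2

M_X(t) = e^(t^2/8 - t/2)
D^3[M](t) = (t^3*e^(t^2/8) - 6*t^2*e^(t^2/8) + 24*t*e^(t^2/8) - 32*e^(t^2/8))*e^(-t/2)/64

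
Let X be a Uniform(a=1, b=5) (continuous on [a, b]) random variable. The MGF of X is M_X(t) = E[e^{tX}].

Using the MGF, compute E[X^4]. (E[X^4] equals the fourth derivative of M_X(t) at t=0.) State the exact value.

E[X^4] = M′′′′(0) = 781/5

M_X(t) = (e^(5*t) - e^(t))/(4*t)
M′(t) = (5*t*e^(5*t) - t*e^(t) - e^(5*t) + e^(t))/(4*t^2)
M′′(t) = (25*t^2*e^(5*t) - t^2*e^(t) - 10*t*e^(5*t) + 2*t*e^(t) + 2*e^(5*t) - 2*e^(t))/(4*t^3)
M′′′(t) = (125*t^3*e^(5*t) - t^3*e^(t) - 75*t^2*e^(5*t) + 3*t^2*e^(t) + 30*t*e^(5*t) - 6*t*e^(t) - 6*e^(5*t) + 6*e^(t))/(4*t^4)
M′′′′(t) = (625*t^4*e^(5*t) - t^4*e^(t) - 500*t^3*e^(5*t) + 4*t^3*e^(t) + 300*t^2*e^(5*t) - 12*t^2*e^(t) - 120*t*e^(5*t) + 24*t*e^(t) + 24*e^(5*t) - 24*e^(t))/(4*t^5)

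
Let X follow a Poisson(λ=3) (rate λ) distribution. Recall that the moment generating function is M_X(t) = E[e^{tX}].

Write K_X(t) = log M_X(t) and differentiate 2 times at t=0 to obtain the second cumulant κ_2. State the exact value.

M_X(t) = e^(3*e^(t) - 3)
K_X(t) = log M_X(t) = 3*e^(t) - 3
D^2[K](t) = 3*e^(t)

κ_2 = D^2[K](0) = 3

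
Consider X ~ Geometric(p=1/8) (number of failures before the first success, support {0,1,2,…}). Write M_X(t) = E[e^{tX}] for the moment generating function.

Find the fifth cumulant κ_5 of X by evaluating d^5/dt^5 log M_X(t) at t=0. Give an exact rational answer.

κ_5 = D^5[K](0) = 565320

M_X(t) = 1/(8*(1 - 7*e^(t)/8))
K_X(t) = log M_X(t) = -log(1 - 7*e^(t)/8) - 3*log(2)
D^5[K](t) = (-19208*e^(4*t) - 241472*e^(3*t) - 275968*e^(2*t) - 28672*e^(t))/(16807*e^(5*t) - 96040*e^(4*t) + 219520*e^(3*t) - 250880*e^(2*t) + 143360*e^(t) - 32768)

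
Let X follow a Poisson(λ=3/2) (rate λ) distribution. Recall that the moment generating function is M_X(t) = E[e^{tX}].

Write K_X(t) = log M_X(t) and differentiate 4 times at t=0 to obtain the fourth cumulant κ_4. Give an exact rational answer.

M_X(t) = e^(3*e^(t)/2 - 3/2)
K_X(t) = log M_X(t) = 3*e^(t)/2 - 3/2
K^(4)(t) = 3*e^(t)/2

κ_4 = K^(4)(0) = 3/2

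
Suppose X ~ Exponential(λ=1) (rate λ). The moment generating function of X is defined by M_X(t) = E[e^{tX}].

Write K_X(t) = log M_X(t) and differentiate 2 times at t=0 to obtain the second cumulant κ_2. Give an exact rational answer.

M_X(t) = 1/(1 - t)
K_X(t) = log M_X(t) = -log(1 - t)
D^2[K](t) = 1/(t^2 - 2*t + 1)

κ_2 = D^2[K](0) = 1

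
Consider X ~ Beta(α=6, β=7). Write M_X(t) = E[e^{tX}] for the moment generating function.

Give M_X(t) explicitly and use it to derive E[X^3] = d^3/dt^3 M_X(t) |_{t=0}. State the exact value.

E[X^3] = d^3M/dt^3 |_{t=0} = 8/65

M_X(t) = ₁F₁(6; 13; t)
dM/dt = 6*₁F₁(7; 14; t)/13
d^2M/dt^2 = 3*₁F₁(8; 15; t)/13
d^3M/dt^3 = 8*₁F₁(9; 16; t)/65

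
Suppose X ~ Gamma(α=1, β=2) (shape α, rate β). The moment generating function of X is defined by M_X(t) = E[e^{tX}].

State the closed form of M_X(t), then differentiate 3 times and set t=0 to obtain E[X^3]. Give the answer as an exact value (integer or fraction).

M_X(t) = 2/(2 - t)
M′(t) = 2/(t^2 - 4*t + 4)
M′′(t) = -4/(t^3 - 6*t^2 + 12*t - 8)
M′′′(t) = 12/(t^4 - 8*t^3 + 24*t^2 - 32*t + 16)

E[X^3] = M′′′(0) = 3/4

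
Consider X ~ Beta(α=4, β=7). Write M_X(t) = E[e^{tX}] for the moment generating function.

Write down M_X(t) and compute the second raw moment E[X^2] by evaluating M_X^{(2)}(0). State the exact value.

M_X(t) = ₁F₁(4; 11; t)
M′(t) = 4*₁F₁(5; 12; t)/11
M′′(t) = 5*₁F₁(6; 13; t)/33

E[X^2] = M′′(0) = 5/33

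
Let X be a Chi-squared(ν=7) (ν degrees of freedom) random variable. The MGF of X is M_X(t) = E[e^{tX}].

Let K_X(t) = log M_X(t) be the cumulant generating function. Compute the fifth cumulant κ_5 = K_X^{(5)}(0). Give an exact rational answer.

M_X(t) = (1 - 2*t)^(-7/2)
K_X(t) = log M_X(t) = -7*log(1 - 2*t)/2
K^(5)(t) = -2688/(32*t^5 - 80*t^4 + 80*t^3 - 40*t^2 + 10*t - 1)

κ_5 = K^(5)(0) = 2688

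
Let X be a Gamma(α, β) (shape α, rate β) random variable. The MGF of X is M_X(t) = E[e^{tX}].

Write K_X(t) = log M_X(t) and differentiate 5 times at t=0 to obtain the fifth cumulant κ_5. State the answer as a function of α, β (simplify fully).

M_X(t) = (β/(β - t))^α
K_X(t) = log M_X(t) = α*(log(β) - log(β - t))
K′(t) = -α/(-β + t)
K′′(t) = α/(β^2 - 2*β*t + t^2)
K′′′(t) = -2*α/(-β^3 + 3*β^2*t - 3*β*t^2 + t^3)
K′′′′(t) = 6*α/(β^4 - 4*β^3*t + 6*β^2*t^2 - 4*β*t^3 + t^4)
K′′′′′(t) = -24*α/(-β^5 + 5*β^4*t - 10*β^3*t^2 + 10*β^2*t^3 - 5*β*t^4 + t^5)

κ_5 = K′′′′′(0) = 24*α/β^5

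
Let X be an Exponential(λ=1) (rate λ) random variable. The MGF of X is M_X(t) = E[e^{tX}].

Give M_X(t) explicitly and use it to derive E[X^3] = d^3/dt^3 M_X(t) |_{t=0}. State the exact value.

M_X(t) = 1/(1 - t)
dM/dt = 1/(t^2 - 2*t + 1)
d^2M/dt^2 = -2/(t^3 - 3*t^2 + 3*t - 1)
d^3M/dt^3 = 6/(t^4 - 4*t^3 + 6*t^2 - 4*t + 1)

E[X^3] = d^3M/dt^3 |_{t=0} = 6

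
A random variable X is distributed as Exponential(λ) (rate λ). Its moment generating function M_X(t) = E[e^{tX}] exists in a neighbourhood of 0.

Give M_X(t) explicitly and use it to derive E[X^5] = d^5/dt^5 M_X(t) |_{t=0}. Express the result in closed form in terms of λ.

E[X^5] = M^(5)(0) = 120/λ^5

M_X(t) = λ/(λ - t)
M^(5)(t) = 120*λ/(λ^6 - 6*λ^5*t + 15*λ^4*t^2 - 20*λ^3*t^3 + 15*λ^2*t^4 - 6*λ*t^5 + t^6)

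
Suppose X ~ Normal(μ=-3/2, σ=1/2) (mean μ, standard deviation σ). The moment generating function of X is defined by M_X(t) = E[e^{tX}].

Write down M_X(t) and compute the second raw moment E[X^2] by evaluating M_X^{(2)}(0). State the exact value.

M_X(t) = e^(t^2/8 - 3*t/2)
dM/dt = t*e^(-3*t/2)*e^(t^2/8)/4 - 3*e^(-3*t/2)*e^(t^2/8)/2
d^2M/dt^2 = (t^2*e^(t^2/8) - 12*t*e^(t^2/8) + 40*e^(t^2/8))*e^(-3*t/2)/16

E[X^2] = d^2M/dt^2 |_{t=0} = 5/2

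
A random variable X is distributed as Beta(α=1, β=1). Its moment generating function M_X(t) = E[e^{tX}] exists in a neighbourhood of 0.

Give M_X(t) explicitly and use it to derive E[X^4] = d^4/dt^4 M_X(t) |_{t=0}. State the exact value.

M_X(t) = ₁F₁(1; 2; t)
M^(4)(t) = ₁F₁(5; 6; t)/5

E[X^4] = M^(4)(0) = 1/5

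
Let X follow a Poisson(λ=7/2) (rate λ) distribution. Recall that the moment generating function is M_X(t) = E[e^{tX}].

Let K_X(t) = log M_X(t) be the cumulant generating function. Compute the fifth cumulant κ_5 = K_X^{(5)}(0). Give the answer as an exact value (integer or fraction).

M_X(t) = e^(7*e^(t)/2 - 7/2)
K_X(t) = log M_X(t) = 7*e^(t)/2 - 7/2
dK/dt = 7*e^(t)/2
d^2K/dt^2 = 7*e^(t)/2
d^3K/dt^3 = 7*e^(t)/2
d^4K/dt^4 = 7*e^(t)/2
d^5K/dt^5 = 7*e^(t)/2

κ_5 = d^5K/dt^5 |_{t=0} = 7/2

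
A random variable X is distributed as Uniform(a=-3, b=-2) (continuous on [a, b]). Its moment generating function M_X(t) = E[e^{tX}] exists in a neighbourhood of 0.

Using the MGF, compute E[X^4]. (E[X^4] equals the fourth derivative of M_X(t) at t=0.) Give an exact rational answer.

M_X(t) = (e^(-2*t) - e^(-3*t))/t
dM/dt = (-2*t*e^(t) + 3*t - e^(t) + 1)*e^(-3*t)/t^2
d^2M/dt^2 = (4*t^2*e^(t) - 9*t^2 + 4*t*e^(t) - 6*t + 2*e^(t) - 2)*e^(-3*t)/t^3
d^3M/dt^3 = (-8*t^3*e^(t) + 27*t^3 - 12*t^2*e^(t) + 27*t^2 - 12*t*e^(t) + 18*t - 6*e^(t) + 6)*e^(-3*t)/t^4
d^4M/dt^4 = (16*t^4*e^(t) - 81*t^4 + 32*t^3*e^(t) - 108*t^3 + 48*t^2*e^(t) - 108*t^2 + 48*t*e^(t) - 72*t + 24*e^(t) - 24)*e^(-3*t)/t^5

E[X^4] = d^4M/dt^4 |_{t=0} = 211/5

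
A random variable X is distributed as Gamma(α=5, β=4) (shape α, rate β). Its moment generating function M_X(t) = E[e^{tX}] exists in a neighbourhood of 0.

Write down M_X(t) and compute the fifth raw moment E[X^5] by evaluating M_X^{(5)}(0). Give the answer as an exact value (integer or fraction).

M_X(t) = 1024/(4 - t)^5
M^(5)(t) = 15482880/(t^10 - 40*t^9 + 720*t^8 - 7680*t^7 + 53760*t^6 - 258048*t^5 + 860160*t^4 - 1966080*t^3 + 2949120*t^2 - 2621440*t + 1048576)

E[X^5] = M^(5)(0) = 945/64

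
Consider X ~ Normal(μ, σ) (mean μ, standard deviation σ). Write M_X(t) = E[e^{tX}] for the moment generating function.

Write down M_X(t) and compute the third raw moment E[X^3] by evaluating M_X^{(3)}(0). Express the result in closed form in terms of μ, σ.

E[X^3] = M′′′(0) = μ*(μ^2 + 3*σ^2)

M_X(t) = e^(μ*t + σ^2*t^2/2)
M′(t) = μ*e^(μ*t)*e^(σ^2*t^2/2) + σ^2*t*e^(μ*t)*e^(σ^2*t^2/2)
M′′(t) = μ^2*e^(μ*t)*e^(σ^2*t^2/2) + 2*μ*σ^2*t*e^(μ*t)*e^(σ^2*t^2/2) + σ^4*t^2*e^(μ*t)*e^(σ^2*t^2/2) + σ^2*e^(μ*t)*e^(σ^2*t^2/2)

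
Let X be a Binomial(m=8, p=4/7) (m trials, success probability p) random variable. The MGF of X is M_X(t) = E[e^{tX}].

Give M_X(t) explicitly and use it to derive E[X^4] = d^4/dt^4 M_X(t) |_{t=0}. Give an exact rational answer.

E[X^4] = d^4M/dt^4 |_{t=0} = 235936/343

M_X(t) = (4*e^(t)/7 + 3/7)^8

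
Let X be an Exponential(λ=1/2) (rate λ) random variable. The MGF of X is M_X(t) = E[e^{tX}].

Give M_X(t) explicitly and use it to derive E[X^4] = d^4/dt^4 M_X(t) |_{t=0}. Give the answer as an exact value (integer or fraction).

E[X^4] = D^4[M](0) = 384

M_X(t) = 1/(2*(1/2 - t))
D^4[M](t) = -384/(32*t^5 - 80*t^4 + 80*t^3 - 40*t^2 + 10*t - 1)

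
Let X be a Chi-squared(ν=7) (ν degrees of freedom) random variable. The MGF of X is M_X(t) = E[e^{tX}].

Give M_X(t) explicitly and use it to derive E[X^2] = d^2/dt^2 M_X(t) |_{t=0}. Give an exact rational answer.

M_X(t) = (1 - 2*t)^(-7/2)
D^2[M](t) = -63/(32*t^5*√(1 - 2*t) - 80*t^4*√(1 - 2*t) + 80*t^3*√(1 - 2*t) - 40*t^2*√(1 - 2*t) + 10*t*√(1 - 2*t) - √(1 - 2*t))

E[X^2] = D^2[M](0) = 63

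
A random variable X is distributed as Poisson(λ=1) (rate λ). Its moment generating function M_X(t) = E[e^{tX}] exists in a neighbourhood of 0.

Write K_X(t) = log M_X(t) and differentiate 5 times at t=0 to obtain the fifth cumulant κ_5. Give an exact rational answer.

M_X(t) = e^(e^(t) - 1)
K_X(t) = log M_X(t) = e^(t) - 1
K^(5)(t) = e^(t)

κ_5 = K^(5)(0) = 1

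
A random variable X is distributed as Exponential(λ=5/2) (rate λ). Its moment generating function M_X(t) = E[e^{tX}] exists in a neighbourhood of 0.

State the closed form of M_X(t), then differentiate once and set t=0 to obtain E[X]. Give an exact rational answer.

M_X(t) = 5/(2*(5/2 - t))
M^(1)(t) = 10/(4*t^2 - 20*t + 25)

E[X] = M^(1)(0) = 2/5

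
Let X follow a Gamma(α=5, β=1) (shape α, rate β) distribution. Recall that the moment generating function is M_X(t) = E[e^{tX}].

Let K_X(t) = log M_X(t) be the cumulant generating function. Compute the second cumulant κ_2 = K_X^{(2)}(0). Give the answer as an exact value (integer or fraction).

M_X(t) = (1 - t)^(-5)
K_X(t) = log M_X(t) = -5*log(1 - t)
dK/dt = -5/(t - 1)
d^2K/dt^2 = 5/(t^2 - 2*t + 1)

κ_2 = d^2K/dt^2 |_{t=0} = 5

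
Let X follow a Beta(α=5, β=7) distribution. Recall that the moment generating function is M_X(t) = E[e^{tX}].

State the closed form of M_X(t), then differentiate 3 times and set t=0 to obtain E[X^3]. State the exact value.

M_X(t) = ₁F₁(5; 12; t)
dM/dt = 5*₁F₁(6; 13; t)/12
d^2M/dt^2 = 5*₁F₁(7; 14; t)/26
d^3M/dt^3 = 5*₁F₁(8; 15; t)/52

E[X^3] = d^3M/dt^3 |_{t=0} = 5/52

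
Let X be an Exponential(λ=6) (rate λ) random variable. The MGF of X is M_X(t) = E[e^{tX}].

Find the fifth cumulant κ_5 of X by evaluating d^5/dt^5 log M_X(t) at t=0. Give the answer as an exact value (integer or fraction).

κ_5 = K^(5)(0) = 1/324

M_X(t) = 6/(6 - t)
K_X(t) = log M_X(t) = -log(6 - t) + log(6)
K^(5)(t) = -24/(t^5 - 30*t^4 + 360*t^3 - 2160*t^2 + 6480*t - 7776)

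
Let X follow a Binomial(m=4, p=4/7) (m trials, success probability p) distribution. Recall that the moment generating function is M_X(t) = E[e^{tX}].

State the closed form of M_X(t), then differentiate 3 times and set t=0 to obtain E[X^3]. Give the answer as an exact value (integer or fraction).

M_X(t) = (4*e^(t)/7 + 3/7)^4
D^3[M](t) = 16384*e^(4*t)/2401 + 20736*e^(3*t)/2401 + 6912*e^(2*t)/2401 + 432*e^(t)/2401

E[X^3] = D^3[M](0) = 6352/343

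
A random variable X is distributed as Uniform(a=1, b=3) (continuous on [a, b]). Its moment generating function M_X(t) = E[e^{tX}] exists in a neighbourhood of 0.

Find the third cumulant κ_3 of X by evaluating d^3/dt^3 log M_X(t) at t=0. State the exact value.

M_X(t) = (e^(3*t) - e^(t))/(2*t)
K_X(t) = log M_X(t) = -log(t) + log(e^(3*t) - e^(t)) - log(2)
dK/dt = (3*t*e^(2*t) - t - e^(2*t) + 1)/(t*e^(2*t) - t)
d^2K/dt^2 = (-4*t^2*e^(2*t) + e^(4*t) - 2*e^(2*t) + 1)/(t^2*e^(4*t) - 2*t^2*e^(2*t) + t^2)
d^3K/dt^3 = (8*t^3*e^(4*t) + 8*t^3*e^(2*t) - 2*e^(6*t) + 6*e^(4*t) - 6*e^(2*t) + 2)/(t^3*e^(6*t) - 3*t^3*e^(4*t) + 3*t^3*e^(2*t) - t^3)

κ_3 = d^3K/dt^3 |_{t=0} = 0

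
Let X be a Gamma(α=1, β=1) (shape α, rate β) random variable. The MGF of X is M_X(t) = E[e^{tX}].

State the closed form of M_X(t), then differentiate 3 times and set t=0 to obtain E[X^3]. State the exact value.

E[X^3] = d^3M/dt^3 |_{t=0} = 6

M_X(t) = 1/(1 - t)
dM/dt = 1/(t^2 - 2*t + 1)
d^2M/dt^2 = -2/(t^3 - 3*t^2 + 3*t - 1)
d^3M/dt^3 = 6/(t^4 - 4*t^3 + 6*t^2 - 4*t + 1)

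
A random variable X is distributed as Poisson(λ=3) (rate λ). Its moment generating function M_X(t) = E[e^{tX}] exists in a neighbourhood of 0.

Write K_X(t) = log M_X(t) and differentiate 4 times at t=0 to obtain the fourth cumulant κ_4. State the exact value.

M_X(t) = e^(3*e^(t) - 3)
K_X(t) = log M_X(t) = 3*e^(t) - 3
K′(t) = 3*e^(t)
K′′(t) = 3*e^(t)
K′′′(t) = 3*e^(t)
K′′′′(t) = 3*e^(t)

κ_4 = K′′′′(0) = 3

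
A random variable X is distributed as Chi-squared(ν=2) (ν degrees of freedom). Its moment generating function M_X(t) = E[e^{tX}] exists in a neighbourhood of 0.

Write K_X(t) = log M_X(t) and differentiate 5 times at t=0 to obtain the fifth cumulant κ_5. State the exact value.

M_X(t) = 1/(1 - 2*t)
K_X(t) = log M_X(t) = -log(1 - 2*t)
K′(t) = -2/(2*t - 1)
K′′(t) = 4/(4*t^2 - 4*t + 1)
K′′′(t) = -16/(8*t^3 - 12*t^2 + 6*t - 1)
K′′′′(t) = 96/(16*t^4 - 32*t^3 + 24*t^2 - 8*t + 1)
K′′′′′(t) = -768/(32*t^5 - 80*t^4 + 80*t^3 - 40*t^2 + 10*t - 1)

κ_5 = K′′′′′(0) = 768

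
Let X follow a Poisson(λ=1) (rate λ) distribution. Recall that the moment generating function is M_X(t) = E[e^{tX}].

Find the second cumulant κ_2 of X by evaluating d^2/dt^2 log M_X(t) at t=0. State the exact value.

M_X(t) = e^(e^(t) - 1)
K_X(t) = log M_X(t) = e^(t) - 1
K′(t) = e^(t)
K′′(t) = e^(t)

κ_2 = K′′(0) = 1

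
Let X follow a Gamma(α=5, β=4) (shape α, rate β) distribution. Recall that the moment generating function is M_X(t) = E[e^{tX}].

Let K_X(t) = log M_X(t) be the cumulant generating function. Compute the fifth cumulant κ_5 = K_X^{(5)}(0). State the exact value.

κ_5 = K^(5)(0) = 15/128

M_X(t) = 1024/(4 - t)^5
K_X(t) = log M_X(t) = -5*log(4 - t) + 10*log(2)
K^(5)(t) = -120/(t^5 - 20*t^4 + 160*t^3 - 640*t^2 + 1280*t - 1024)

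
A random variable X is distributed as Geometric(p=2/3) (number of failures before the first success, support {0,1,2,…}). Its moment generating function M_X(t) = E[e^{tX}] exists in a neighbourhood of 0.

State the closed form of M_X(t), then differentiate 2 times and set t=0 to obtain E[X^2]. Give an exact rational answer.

M_X(t) = 2/(3*(1 - e^(t)/3))
M′(t) = 2*e^(t)/(e^(2*t) - 6*e^(t) + 9)
M′′(t) = (-2*e^(2*t) - 6*e^(t))/(e^(3*t) - 9*e^(2*t) + 27*e^(t) - 27)

E[X^2] = M′′(0) = 1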